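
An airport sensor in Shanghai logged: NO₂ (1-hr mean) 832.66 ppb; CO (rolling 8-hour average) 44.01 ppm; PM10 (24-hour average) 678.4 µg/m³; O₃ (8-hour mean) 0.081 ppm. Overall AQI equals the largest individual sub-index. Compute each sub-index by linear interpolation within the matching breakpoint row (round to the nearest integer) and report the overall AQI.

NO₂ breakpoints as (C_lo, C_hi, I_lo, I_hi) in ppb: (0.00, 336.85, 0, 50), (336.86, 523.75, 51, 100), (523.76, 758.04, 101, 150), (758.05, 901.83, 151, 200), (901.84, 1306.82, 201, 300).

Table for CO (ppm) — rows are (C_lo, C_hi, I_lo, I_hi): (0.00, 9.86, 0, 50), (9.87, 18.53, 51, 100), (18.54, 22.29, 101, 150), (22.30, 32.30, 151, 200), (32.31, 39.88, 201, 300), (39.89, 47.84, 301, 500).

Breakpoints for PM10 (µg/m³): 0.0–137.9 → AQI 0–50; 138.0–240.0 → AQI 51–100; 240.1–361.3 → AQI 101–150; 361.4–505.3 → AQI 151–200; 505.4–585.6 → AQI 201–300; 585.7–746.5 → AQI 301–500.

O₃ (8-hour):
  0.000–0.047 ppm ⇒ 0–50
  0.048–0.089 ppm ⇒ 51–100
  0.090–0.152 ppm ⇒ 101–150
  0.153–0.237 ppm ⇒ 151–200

416

NO₂: 832.66 lies in 758.05–901.83, so I_lo=151, I_hi=200, C_lo=758.05, C_hi=901.83.
(200−151)/(901.83−758.05) × (832.66−758.05) + 151 = 49/143.78 × 74.61 + 151 ≈ 176.43 → 176.
CO: 44.01 lies in 39.89–47.84, so I_lo=301, I_hi=500, C_lo=39.89, C_hi=47.84.
(500−301)/(47.84−39.89) × (44.01−39.89) + 301 = 199/7.95 × 4.12 + 301 ≈ 404.13 → 404.
PM10: row 585.7–746.5 (AQI 301–500). (500−301)·(678.4−585.7)/(746.5−585.7) + 301 = 199·92.7/160.8 + 301 ≈ 415.72 → 416.
O₃: row 0.048–0.089 (AQI 51–100). (100−51)·(0.081−0.048)/(0.089−0.048) + 51 = 49·0.033/0.041 + 51 ≈ 90.44 → 90.
Sub-indices: NO₂→176, CO→404, PM10→416, O₃→90. Overall AQI = max = 416; dominant pollutant is PM10.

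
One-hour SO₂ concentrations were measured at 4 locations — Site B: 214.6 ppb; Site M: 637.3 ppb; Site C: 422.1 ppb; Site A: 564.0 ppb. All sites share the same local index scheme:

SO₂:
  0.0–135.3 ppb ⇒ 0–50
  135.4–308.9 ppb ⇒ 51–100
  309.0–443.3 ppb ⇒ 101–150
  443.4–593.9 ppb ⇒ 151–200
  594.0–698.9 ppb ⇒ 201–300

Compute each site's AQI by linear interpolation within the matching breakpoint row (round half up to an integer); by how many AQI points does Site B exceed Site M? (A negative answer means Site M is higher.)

Site B: 214.6 lies in 135.4–308.9, so I_lo=51, I_hi=100, C_lo=135.4, C_hi=308.9.
(100−51)/(308.9−135.4) × (214.6−135.4) + 51 = 49/173.5 × 79.2 + 51 ≈ 73.37 → 73.
Site M: 637.3 lies in 594.0–698.9, so I_lo=201, I_hi=300, C_lo=594.0, C_hi=698.9.
(300−201)/(698.9−594.0) × (637.3−594.0) + 201 = 99/104.9 × 43.3 + 201 ≈ 241.86 → 242.
Site C 422.1: bracket 309.0–443.3 → index 101–150; slope 49/134.3, offset 113.1.
AQI = 101 + 49/134.3·113.1 ≈ 142.27 ⇒ 142.
Site A: 564.0 lies in 443.4–593.9, so I_lo=151, I_hi=200, C_lo=443.4, C_hi=593.9.
(200−151)/(593.9−443.4) × (564.0−443.4) + 151 = 49/150.5 × 120.6 + 151 ≈ 190.27 → 190.
AQIs: Site B=73, Site M=242, Site C=142, Site A=190. Site B (73) − Site M (242) = -169.

-169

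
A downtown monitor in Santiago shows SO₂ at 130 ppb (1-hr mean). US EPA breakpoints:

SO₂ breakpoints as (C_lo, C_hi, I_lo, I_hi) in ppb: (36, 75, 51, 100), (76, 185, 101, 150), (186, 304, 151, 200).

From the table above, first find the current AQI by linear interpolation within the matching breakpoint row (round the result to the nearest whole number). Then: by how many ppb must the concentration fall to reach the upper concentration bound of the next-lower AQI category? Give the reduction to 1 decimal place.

SO₂: 130 lies in 76–185, so I_lo=101, I_hi=150, C_lo=76, C_hi=185.
(150−101)/(185−76) × (130−76) + 101 = 49/109 × 54 + 101 ≈ 125.28 → 125.
Current AQI 125 is in the Unhealthy for Sensitive Groups range (101–150). The next-lower category tops out at AQI 100, whose upper concentration bound is 75 ppb.
Reduction needed = 130 − 75 = 55.0 ppb.

55.0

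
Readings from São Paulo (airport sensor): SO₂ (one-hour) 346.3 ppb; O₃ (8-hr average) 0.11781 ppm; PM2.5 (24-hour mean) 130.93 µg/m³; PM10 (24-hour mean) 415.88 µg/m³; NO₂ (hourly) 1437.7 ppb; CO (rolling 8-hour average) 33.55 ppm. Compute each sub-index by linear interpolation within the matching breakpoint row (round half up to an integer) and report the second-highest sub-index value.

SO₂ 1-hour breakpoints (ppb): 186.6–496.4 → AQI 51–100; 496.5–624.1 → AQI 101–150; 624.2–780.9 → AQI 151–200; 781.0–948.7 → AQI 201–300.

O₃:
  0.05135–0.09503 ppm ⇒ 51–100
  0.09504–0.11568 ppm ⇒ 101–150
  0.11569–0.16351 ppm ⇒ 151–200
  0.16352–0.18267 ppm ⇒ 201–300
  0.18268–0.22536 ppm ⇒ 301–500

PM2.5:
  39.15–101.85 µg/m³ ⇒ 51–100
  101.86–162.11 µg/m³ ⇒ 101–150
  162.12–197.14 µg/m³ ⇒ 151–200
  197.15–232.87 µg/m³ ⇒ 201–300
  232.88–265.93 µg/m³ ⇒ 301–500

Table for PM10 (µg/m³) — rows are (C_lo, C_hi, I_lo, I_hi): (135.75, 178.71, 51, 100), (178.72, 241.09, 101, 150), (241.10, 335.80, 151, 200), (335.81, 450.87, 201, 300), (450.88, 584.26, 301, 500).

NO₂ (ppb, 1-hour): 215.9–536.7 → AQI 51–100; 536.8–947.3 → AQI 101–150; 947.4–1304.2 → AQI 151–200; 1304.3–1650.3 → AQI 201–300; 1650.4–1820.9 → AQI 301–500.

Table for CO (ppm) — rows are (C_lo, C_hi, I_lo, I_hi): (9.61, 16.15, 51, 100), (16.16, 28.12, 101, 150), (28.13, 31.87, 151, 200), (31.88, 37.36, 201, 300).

SO₂: 346.3 ∈ [186.6, 496.4] ↔ index [51, 100].
51 + (346.3−186.6)·(100−51)/(496.4−186.6) = 51 + 159.7·49/309.8 ≈ 76.26, so AQI = 76.
O₃: 0.11781 lies in 0.11569–0.16351, so I_lo=151, I_hi=200, C_lo=0.11569, C_hi=0.16351.
(200−151)/(0.16351−0.11569) × (0.11781−0.11569) + 151 = 49/0.04782 × 0.00212 + 151 ≈ 153.17 → 153.
PM2.5: 130.93 lies in 101.86–162.11, so I_lo=101, I_hi=150, C_lo=101.86, C_hi=162.11.
(150−101)/(162.11−101.86) × (130.93−101.86) + 101 = 49/60.25 × 29.07 + 101 ≈ 124.64 → 125.
PM10: row 335.81–450.87 (AQI 201–300). (300−201)·(415.88−335.81)/(450.87−335.81) + 201 = 99·80.07/115.06 + 201 ≈ 269.89 → 270.
NO₂: 1437.7 ∈ [1304.3, 1650.3] ↔ index [201, 300].
201 + (1437.7−1304.3)·(300−201)/(1650.3−1304.3) = 201 + 133.4·99/346.0 ≈ 239.17, so AQI = 239.
CO 33.55: bracket 31.88–37.36 → index 201–300; slope 99/5.48, offset 1.67.
AQI = 201 + 99/5.48·1.67 ≈ 231.17 ⇒ 231.
Sub-indices: SO₂→76, O₃→153, PM2.5→125, PM10→270, NO₂→239, CO→231. Ranked high→low: 270, 239, 231, 153, 125, 76. Second-highest sub-index = 239.

239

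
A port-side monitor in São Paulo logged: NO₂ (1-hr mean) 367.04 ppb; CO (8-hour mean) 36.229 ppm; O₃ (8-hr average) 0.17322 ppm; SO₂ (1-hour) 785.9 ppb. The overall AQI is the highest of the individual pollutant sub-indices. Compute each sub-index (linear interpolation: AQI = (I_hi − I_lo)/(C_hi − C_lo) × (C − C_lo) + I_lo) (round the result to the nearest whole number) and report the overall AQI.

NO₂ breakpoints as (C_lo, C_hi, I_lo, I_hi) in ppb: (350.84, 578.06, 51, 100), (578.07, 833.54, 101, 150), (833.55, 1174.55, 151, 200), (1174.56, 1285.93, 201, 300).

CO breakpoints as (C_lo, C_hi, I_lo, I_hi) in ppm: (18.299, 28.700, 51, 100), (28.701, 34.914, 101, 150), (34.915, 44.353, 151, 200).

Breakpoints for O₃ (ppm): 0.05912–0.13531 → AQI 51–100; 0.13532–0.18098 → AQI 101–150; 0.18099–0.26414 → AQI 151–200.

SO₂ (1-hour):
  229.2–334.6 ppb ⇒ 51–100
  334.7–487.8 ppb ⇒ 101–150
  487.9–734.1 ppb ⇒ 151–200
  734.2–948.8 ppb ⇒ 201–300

225

NO₂: row 350.84–578.06 (AQI 51–100). (100−51)·(367.04−350.84)/(578.06−350.84) + 51 = 49·16.20/227.22 + 51 ≈ 54.49 → 54.
CO 36.229: bracket 34.915–44.353 → index 151–200; slope 49/9.438, offset 1.314.
AQI = 151 + 49/9.438·1.314 ≈ 157.82 ⇒ 158.
O₃: row 0.13532–0.18098 (AQI 101–150). (150−101)·(0.17322−0.13532)/(0.18098−0.13532) + 101 = 49·0.03790/0.04566 + 101 ≈ 141.67 → 142.
SO₂: 785.9 ∈ [734.2, 948.8] ↔ index [201, 300].
201 + (785.9−734.2)·(300−201)/(948.8−734.2) = 201 + 51.7·99/214.6 ≈ 224.85, so AQI = 225.
Sub-indices: NO₂→54, CO→158, O₃→142, SO₂→225. Overall AQI = max = 225; dominant pollutant is SO₂.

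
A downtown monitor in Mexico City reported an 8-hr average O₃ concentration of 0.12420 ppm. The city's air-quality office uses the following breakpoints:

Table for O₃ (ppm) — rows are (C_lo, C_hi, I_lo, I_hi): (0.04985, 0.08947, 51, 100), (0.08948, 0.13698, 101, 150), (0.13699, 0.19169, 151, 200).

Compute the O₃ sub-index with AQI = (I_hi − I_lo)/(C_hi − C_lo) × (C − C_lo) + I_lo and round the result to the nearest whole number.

137

O₃: 0.12420 lies in 0.08948–0.13698, so I_lo=101, I_hi=150, C_lo=0.08948, C_hi=0.13698.
(150−101)/(0.13698−0.08948) × (0.12420−0.08948) + 101 = 49/0.04750 × 0.03472 + 101 ≈ 136.82 → 137.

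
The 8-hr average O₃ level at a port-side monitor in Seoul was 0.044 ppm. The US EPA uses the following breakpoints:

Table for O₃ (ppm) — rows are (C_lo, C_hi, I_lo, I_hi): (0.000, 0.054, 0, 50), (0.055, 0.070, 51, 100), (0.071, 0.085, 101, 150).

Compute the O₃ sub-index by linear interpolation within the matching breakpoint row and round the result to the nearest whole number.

O₃: 0.044 lies in 0.000–0.054, so I_lo=0, I_hi=50, C_lo=0.000, C_hi=0.054.
(50−0)/(0.054−0.000) × (0.044−0.000) + 0 = 50/0.054 × 0.044 + 0 ≈ 40.74 → 41.
AQI 41 falls in the Good category.

41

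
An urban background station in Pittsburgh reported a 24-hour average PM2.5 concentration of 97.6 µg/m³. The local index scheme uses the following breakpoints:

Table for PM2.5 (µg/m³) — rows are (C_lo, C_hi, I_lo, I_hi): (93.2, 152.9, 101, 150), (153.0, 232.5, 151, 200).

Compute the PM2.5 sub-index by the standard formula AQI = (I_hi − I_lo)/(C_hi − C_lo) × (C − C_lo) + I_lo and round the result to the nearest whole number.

105

PM2.5: row 93.2–152.9 (AQI 101–150). (150−101)·(97.6−93.2)/(152.9−93.2) + 101 = 49·4.4/59.7 + 101 ≈ 104.61 → 105.
AQI 105 falls in the Unhealthy for Sensitive Groups category.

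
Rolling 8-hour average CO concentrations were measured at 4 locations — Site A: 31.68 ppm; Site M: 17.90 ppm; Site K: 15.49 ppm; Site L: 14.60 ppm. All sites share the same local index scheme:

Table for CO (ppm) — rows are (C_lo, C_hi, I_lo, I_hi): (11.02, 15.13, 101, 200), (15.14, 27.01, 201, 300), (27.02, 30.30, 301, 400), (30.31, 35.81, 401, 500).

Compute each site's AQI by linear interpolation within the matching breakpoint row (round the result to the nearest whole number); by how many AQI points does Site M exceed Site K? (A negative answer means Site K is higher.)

Site A: 31.68 ∈ [30.31, 35.81] ↔ index [401, 500].
401 + (31.68−30.31)·(500−401)/(35.81−30.31) = 401 + 1.37·99/5.50 ≈ 425.66, so AQI = 426.
Site M: 17.90 lies in 15.14–27.01, so I_lo=201, I_hi=300, C_lo=15.14, C_hi=27.01.
(300−201)/(27.01−15.14) × (17.90−15.14) + 201 = 99/11.87 × 2.76 + 201 ≈ 224.02 → 224.
Site K: 15.49 lies in 15.14–27.01, so I_lo=201, I_hi=300, C_lo=15.14, C_hi=27.01.
(300−201)/(27.01−15.14) × (15.49−15.14) + 201 = 99/11.87 × 0.35 + 201 ≈ 203.92 → 204.
Site L: 14.60 lies in 11.02–15.13, so I_lo=101, I_hi=200, C_lo=11.02, C_hi=15.13.
(200−101)/(15.13−11.02) × (14.60−11.02) + 101 = 99/4.11 × 3.58 + 101 ≈ 187.23 → 187.
AQIs: Site A=426, Site M=224, Site K=204, Site L=187. Site M (224) − Site K (204) = 20.

20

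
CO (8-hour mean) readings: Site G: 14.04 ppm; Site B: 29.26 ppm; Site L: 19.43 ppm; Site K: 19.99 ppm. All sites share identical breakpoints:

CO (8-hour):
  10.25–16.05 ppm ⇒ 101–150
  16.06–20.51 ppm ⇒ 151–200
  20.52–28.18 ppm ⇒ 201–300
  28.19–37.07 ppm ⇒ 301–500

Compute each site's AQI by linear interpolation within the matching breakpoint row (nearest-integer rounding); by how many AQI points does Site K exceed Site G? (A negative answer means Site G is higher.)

Site G: 14.04 lies in 10.25–16.05, so I_lo=101, I_hi=150, C_lo=10.25, C_hi=16.05.
(150−101)/(16.05−10.25) × (14.04−10.25) + 101 = 49/5.80 × 3.79 + 101 ≈ 133.02 → 133.
Site B: row 28.19–37.07 (AQI 301–500). (500−301)·(29.26−28.19)/(37.07−28.19) + 301 = 199·1.07/8.88 + 301 ≈ 324.98 → 325.
Site L 19.43: bracket 16.06–20.51 → index 151–200; slope 49/4.45, offset 3.37.
AQI = 151 + 49/4.45·3.37 ≈ 188.11 ⇒ 188.
Site K: 19.99 ∈ [16.06, 20.51] ↔ index [151, 200].
151 + (19.99−16.06)·(200−151)/(20.51−16.06) = 151 + 3.93·49/4.45 ≈ 194.27, so AQI = 194.
AQIs: Site G=133, Site B=325, Site L=188, Site K=194. Site K (194) − Site G (133) = 61.

61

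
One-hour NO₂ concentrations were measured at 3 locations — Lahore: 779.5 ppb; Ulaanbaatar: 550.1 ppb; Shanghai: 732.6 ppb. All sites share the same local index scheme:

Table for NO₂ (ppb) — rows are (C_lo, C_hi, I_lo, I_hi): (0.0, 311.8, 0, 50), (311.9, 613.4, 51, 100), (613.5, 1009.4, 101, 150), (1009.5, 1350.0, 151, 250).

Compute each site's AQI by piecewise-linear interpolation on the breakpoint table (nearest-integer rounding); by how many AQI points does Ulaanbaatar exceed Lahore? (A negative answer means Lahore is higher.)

-32

Lahore 779.5: bracket 613.5–1009.4 → index 101–150; slope 49/395.9, offset 166.0.
AQI = 101 + 49/395.9·166.0 ≈ 121.55 ⇒ 122.
Ulaanbaatar: 550.1 ∈ [311.9, 613.4] ↔ index [51, 100].
51 + (550.1−311.9)·(100−51)/(613.4−311.9) = 51 + 238.2·49/301.5 ≈ 89.71, so AQI = 90.
Shanghai: row 613.5–1009.4 (AQI 101–150). (150−101)·(732.6−613.5)/(1009.4−613.5) + 101 = 49·119.1/395.9 + 101 ≈ 115.74 → 116.
AQIs: Lahore=122, Ulaanbaatar=90, Shanghai=116. Ulaanbaatar (90) − Lahore (122) = -32.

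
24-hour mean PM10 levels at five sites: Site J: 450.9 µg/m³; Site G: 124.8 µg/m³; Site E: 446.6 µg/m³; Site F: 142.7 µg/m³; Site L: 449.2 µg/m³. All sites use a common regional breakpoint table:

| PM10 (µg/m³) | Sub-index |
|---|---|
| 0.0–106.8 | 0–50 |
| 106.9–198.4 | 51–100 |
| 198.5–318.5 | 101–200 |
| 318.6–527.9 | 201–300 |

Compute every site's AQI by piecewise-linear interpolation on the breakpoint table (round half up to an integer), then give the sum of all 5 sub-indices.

Site J 450.9: bracket 318.6–527.9 → index 201–300; slope 99/209.3, offset 132.3.
AQI = 201 + 99/209.3·132.3 ≈ 263.58 ⇒ 264.
Site G 124.8: bracket 106.9–198.4 → index 51–100; slope 49/91.5, offset 17.9.
AQI = 51 + 49/91.5·17.9 ≈ 60.59 ⇒ 61.
Site E: row 318.6–527.9 (AQI 201–300). (300−201)·(446.6−318.6)/(527.9−318.6) + 201 = 99·128.0/209.3 + 201 ≈ 261.54 → 262.
Site F: 142.7 ∈ [106.9, 198.4] ↔ index [51, 100].
51 + (142.7−106.9)·(100−51)/(198.4−106.9) = 51 + 35.8·49/91.5 ≈ 70.17, so AQI = 70.
Site L: row 318.6–527.9 (AQI 201–300). (300−201)·(449.2−318.6)/(527.9−318.6) + 201 = 99·130.6/209.3 + 201 ≈ 262.77 → 263.
AQIs: Site J=264, Site G=61, Site E=262, Site F=70, Site L=263. Sum = 264 + 61 + 262 + 70 + 263 = 920.

920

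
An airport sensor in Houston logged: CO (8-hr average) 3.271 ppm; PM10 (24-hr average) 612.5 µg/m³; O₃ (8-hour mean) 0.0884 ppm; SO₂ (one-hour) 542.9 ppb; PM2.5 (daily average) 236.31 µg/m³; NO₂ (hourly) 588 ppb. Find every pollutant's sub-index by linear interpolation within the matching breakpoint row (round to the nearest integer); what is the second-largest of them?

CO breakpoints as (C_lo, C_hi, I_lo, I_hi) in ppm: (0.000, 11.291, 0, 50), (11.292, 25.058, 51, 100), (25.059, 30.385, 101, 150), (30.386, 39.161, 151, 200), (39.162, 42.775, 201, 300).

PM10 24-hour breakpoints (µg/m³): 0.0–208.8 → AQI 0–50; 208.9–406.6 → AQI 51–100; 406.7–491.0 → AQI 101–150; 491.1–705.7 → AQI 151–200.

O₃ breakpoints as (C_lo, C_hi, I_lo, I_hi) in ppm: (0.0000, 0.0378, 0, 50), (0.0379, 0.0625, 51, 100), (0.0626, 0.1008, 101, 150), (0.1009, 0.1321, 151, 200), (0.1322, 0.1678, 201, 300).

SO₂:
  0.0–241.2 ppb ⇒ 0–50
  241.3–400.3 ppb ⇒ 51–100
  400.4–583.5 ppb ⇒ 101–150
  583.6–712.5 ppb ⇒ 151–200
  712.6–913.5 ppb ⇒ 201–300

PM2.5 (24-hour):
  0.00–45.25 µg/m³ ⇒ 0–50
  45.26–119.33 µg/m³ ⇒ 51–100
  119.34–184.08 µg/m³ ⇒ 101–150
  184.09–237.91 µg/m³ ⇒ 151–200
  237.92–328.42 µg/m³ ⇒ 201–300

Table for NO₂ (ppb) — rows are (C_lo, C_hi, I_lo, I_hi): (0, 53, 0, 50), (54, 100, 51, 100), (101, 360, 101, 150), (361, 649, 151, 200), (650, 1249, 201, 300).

CO: row 0.000–11.291 (AQI 0–50). (50−0)·(3.271−0.000)/(11.291−0.000) + 0 = 50·3.271/11.291 + 0 ≈ 14.48 → 14.
PM10: 612.5 lies in 491.1–705.7, so I_lo=151, I_hi=200, C_lo=491.1, C_hi=705.7.
(200−151)/(705.7−491.1) × (612.5−491.1) + 151 = 49/214.6 × 121.4 + 151 ≈ 178.72 → 179.
O₃: 0.0884 ∈ [0.0626, 0.1008] ↔ index [101, 150].
101 + (0.0884−0.0626)·(150−101)/(0.1008−0.0626) = 101 + 0.0258·49/0.0382 ≈ 134.09, so AQI = 134.
SO₂ 542.9: bracket 400.4–583.5 → index 101–150; slope 49/183.1, offset 142.5.
AQI = 101 + 49/183.1·142.5 ≈ 139.13 ⇒ 139.
PM2.5 236.31: bracket 184.09–237.91 → index 151–200; slope 49/53.82, offset 52.22.
AQI = 151 + 49/53.82·52.22 ≈ 198.54 ⇒ 199.
NO₂: row 361–649 (AQI 151–200). (200−151)·(588−361)/(649−361) + 151 = 49·227/288 + 151 ≈ 189.62 → 190.
Sub-indices: CO→14, PM10→179, O₃→134, SO₂→139, PM2.5→199, NO₂→190. Ranked high→low: 199, 190, 179, 139, 134, 14. Second-highest sub-index = 190.

190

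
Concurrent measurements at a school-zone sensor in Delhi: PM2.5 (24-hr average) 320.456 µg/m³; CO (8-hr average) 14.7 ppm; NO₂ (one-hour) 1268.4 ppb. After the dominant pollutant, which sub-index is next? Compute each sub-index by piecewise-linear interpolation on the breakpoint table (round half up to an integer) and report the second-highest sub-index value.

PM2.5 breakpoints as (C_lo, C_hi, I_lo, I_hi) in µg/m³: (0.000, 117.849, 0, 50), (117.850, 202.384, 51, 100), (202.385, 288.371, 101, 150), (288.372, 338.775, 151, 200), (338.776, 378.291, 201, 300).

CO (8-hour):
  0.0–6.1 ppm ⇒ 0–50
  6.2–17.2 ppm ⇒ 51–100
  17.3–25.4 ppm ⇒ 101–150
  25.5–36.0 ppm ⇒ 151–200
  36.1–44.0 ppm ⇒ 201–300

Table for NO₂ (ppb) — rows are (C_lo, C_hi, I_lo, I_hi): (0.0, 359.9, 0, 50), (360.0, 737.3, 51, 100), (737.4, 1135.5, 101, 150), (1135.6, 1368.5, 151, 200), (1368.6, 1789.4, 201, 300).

179

PM2.5: 320.456 ∈ [288.372, 338.775] ↔ index [151, 200].
151 + (320.456−288.372)·(200−151)/(338.775−288.372) = 151 + 32.084·49/50.403 ≈ 182.19, so AQI = 182.
CO: 14.7 ∈ [6.2, 17.2] ↔ index [51, 100].
51 + (14.7−6.2)·(100−51)/(17.2−6.2) = 51 + 8.5·49/11.0 ≈ 88.86, so AQI = 89.
NO₂: row 1135.6–1368.5 (AQI 151–200). (200−151)·(1268.4−1135.6)/(1368.5−1135.6) + 151 = 49·132.8/232.9 + 151 ≈ 178.94 → 179.
Sub-indices: PM2.5→182, CO→89, NO₂→179. Ranked high→low: 182, 179, 89. Second-highest sub-index = 179.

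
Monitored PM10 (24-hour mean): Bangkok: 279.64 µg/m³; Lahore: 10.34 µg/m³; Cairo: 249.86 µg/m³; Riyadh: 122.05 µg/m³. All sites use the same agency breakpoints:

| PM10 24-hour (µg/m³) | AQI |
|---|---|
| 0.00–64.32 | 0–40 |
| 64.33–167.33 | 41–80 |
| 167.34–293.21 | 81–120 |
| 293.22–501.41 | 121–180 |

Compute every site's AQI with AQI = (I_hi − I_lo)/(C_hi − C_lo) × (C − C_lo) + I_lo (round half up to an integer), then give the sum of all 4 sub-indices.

Bangkok: row 167.34–293.21 (AQI 81–120). (120−81)·(279.64−167.34)/(293.21−167.34) + 81 = 39·112.30/125.87 + 81 ≈ 115.80 → 116.
Lahore: 10.34 lies in 0.00–64.32, so I_lo=0, I_hi=40, C_lo=0.00, C_hi=64.32.
(40−0)/(64.32−0.00) × (10.34−0.00) + 0 = 40/64.32 × 10.34 + 0 ≈ 6.43 → 6.
Cairo 249.86: bracket 167.34–293.21 → index 81–120; slope 39/125.87, offset 82.52.
AQI = 81 + 39/125.87·82.52 ≈ 106.57 ⇒ 107.
Riyadh: 122.05 ∈ [64.33, 167.33] ↔ index [41, 80].
41 + (122.05−64.33)·(80−41)/(167.33−64.33) = 41 + 57.72·39/103.00 ≈ 62.86, so AQI = 63.
AQIs: Bangkok=116, Lahore=6, Cairo=107, Riyadh=63. Sum = 116 + 6 + 107 + 63 = 292.

292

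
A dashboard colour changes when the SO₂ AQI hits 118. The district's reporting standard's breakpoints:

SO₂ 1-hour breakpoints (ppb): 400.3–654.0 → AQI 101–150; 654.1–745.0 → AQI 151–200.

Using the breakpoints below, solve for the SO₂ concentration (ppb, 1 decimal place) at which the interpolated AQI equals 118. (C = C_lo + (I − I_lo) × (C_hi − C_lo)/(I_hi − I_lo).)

488.3

AQI 118 lies in the 101–150 band, which corresponds to 400.3–654.0 ppb.
C = 400.3 + (118−101)×(654.0−400.3)/(150−101) = 400.3 + 17×253.7/49 ≈ 488.318 ppb → 488.3 ppb to 1 dp.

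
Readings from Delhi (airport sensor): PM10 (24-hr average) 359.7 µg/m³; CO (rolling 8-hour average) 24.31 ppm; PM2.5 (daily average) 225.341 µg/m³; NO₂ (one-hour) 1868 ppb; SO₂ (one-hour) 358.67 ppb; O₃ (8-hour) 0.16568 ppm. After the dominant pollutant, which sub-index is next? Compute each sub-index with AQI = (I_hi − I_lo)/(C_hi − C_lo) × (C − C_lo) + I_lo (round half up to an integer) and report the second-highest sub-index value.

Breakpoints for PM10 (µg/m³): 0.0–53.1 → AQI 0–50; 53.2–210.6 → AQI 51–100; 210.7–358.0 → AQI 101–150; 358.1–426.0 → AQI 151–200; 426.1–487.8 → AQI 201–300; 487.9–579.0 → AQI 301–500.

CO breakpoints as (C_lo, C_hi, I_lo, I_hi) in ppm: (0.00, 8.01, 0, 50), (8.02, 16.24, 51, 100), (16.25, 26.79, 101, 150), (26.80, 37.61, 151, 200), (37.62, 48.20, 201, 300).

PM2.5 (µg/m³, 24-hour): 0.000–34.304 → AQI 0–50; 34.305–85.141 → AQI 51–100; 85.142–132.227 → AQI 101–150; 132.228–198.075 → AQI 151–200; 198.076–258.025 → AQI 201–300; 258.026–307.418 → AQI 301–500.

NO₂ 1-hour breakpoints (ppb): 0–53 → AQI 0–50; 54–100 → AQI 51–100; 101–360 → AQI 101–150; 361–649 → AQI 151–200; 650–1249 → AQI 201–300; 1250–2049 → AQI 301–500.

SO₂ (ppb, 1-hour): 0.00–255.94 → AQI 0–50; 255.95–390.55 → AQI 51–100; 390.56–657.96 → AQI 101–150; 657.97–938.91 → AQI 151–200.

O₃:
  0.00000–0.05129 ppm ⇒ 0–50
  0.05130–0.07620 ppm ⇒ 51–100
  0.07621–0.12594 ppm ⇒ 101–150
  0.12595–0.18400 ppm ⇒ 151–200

246

PM10: row 358.1–426.0 (AQI 151–200). (200−151)·(359.7−358.1)/(426.0−358.1) + 151 = 49·1.6/67.9 + 151 ≈ 152.15 → 152.
CO: 24.31 ∈ [16.25, 26.79] ↔ index [101, 150].
101 + (24.31−16.25)·(150−101)/(26.79−16.25) = 101 + 8.06·49/10.54 ≈ 138.47, so AQI = 138.
PM2.5: 225.341 lies in 198.076–258.025, so I_lo=201, I_hi=300, C_lo=198.076, C_hi=258.025.
(300−201)/(258.025−198.076) × (225.341−198.076) + 201 = 99/59.949 × 27.265 + 201 ≈ 246.03 → 246.
NO₂: row 1250–2049 (AQI 301–500). (500−301)·(1868−1250)/(2049−1250) + 301 = 199·618/799 + 301 ≈ 454.92 → 455.
SO₂: 358.67 lies in 255.95–390.55, so I_lo=51, I_hi=100, C_lo=255.95, C_hi=390.55.
(100−51)/(390.55−255.95) × (358.67−255.95) + 51 = 49/134.60 × 102.72 + 51 ≈ 88.39 → 88.
O₃ 0.16568: bracket 0.12595–0.18400 → index 151–200; slope 49/0.05805, offset 0.03973.
AQI = 151 + 49/0.05805·0.03973 ≈ 184.54 ⇒ 185.
Sub-indices: PM10→152, CO→138, PM2.5→246, NO₂→455, SO₂→88, O₃→185. Ranked high→low: 455, 246, 185, 152, 138, 88. Second-highest sub-index = 246.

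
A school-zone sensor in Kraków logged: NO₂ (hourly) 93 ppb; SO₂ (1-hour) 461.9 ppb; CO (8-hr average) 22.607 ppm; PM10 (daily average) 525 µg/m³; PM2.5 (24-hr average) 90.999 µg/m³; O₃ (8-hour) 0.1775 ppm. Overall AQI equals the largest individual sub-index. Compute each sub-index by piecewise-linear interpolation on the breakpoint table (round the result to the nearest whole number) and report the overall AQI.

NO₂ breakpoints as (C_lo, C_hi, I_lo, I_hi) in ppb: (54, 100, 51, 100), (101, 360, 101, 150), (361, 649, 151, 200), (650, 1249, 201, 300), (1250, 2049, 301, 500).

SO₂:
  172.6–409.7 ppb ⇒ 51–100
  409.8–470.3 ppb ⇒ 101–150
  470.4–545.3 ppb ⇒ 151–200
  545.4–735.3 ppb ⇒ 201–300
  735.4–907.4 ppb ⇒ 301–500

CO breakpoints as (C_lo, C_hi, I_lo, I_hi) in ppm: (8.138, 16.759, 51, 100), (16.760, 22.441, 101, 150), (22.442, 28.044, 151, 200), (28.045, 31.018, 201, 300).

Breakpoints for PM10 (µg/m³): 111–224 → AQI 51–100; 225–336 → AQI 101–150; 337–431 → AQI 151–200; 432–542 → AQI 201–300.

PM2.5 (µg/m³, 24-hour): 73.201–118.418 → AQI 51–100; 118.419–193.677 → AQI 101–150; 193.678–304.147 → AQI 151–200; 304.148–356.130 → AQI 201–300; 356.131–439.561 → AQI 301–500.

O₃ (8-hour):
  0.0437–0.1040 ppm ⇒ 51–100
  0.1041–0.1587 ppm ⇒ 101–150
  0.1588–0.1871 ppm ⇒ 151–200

285

NO₂: 93 ∈ [54, 100] ↔ index [51, 100].
51 + (93−54)·(100−51)/(100−54) = 51 + 39·49/46 ≈ 92.54, so AQI = 93.
SO₂ 461.9: bracket 409.8–470.3 → index 101–150; slope 49/60.5, offset 52.1.
AQI = 101 + 49/60.5·52.1 ≈ 143.20 ⇒ 143.
CO: 22.607 lies in 22.442–28.044, so I_lo=151, I_hi=200, C_lo=22.442, C_hi=28.044.
(200−151)/(28.044−22.442) × (22.607−22.442) + 151 = 49/5.602 × 0.165 + 151 ≈ 152.44 → 152.
PM10: 525 lies in 432–542, so I_lo=201, I_hi=300, C_lo=432, C_hi=542.
(300−201)/(542−432) × (525−432) + 201 = 99/110 × 93 + 201 ≈ 284.70 → 285.
PM2.5 90.999: bracket 73.201–118.418 → index 51–100; slope 49/45.217, offset 17.798.
AQI = 51 + 49/45.217·17.798 ≈ 70.29 ⇒ 70.
O₃: row 0.1588–0.1871 (AQI 151–200). (200−151)·(0.1775−0.1588)/(0.1871−0.1588) + 151 = 49·0.0187/0.0283 + 151 ≈ 183.38 → 183.
Sub-indices: NO₂→93, SO₂→143, CO→152, PM10→285, PM2.5→70, O₃→183. Overall AQI = max = 285; dominant pollutant is PM10.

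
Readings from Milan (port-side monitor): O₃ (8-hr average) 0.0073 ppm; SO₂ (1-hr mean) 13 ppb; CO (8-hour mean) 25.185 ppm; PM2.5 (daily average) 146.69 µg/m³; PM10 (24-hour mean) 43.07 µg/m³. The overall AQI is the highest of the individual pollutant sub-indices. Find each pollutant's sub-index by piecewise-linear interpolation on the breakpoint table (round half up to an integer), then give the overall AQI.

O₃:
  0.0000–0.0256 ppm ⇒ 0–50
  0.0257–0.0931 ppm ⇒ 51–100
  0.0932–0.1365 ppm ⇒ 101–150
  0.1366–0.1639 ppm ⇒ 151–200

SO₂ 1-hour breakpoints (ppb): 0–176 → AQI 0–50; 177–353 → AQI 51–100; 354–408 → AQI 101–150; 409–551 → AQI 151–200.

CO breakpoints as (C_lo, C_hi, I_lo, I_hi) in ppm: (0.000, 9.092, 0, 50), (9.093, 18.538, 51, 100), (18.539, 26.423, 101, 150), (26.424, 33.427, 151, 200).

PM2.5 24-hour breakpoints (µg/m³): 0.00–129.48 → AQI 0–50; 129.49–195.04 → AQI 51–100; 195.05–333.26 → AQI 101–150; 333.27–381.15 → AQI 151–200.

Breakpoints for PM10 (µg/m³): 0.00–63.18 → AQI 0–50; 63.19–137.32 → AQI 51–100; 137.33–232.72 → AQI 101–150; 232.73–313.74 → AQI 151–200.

142

O₃: 0.0073 ∈ [0.0000, 0.0256] ↔ index [0, 50].
0 + (0.0073−0.0000)·(50−0)/(0.0256−0.0000) = 0 + 0.0073·50/0.0256 ≈ 14.26, so AQI = 14.
SO₂: 13 lies in 0–176, so I_lo=0, I_hi=50, C_lo=0, C_hi=176.
(50−0)/(176−0) × (13−0) + 0 = 50/176 × 13 + 0 ≈ 3.69 → 4.
CO: row 18.539–26.423 (AQI 101–150). (150−101)·(25.185−18.539)/(26.423−18.539) + 101 = 49·6.646/7.884 + 101 ≈ 142.31 → 142.
PM2.5: 146.69 ∈ [129.49, 195.04] ↔ index [51, 100].
51 + (146.69−129.49)·(100−51)/(195.04−129.49) = 51 + 17.20·49/65.55 ≈ 63.86, so AQI = 64.
PM10 43.07: bracket 0.00–63.18 → index 0–50; slope 50/63.18, offset 43.07.
AQI = 0 + 50/63.18·43.07 ≈ 34.09 ⇒ 34.
Sub-indices: O₃→14, SO₂→4, CO→142, PM2.5→64, PM10→34. Overall AQI = max = 142; dominant pollutant is CO.
AQI 142: Unhealthy for Sensitive Groups.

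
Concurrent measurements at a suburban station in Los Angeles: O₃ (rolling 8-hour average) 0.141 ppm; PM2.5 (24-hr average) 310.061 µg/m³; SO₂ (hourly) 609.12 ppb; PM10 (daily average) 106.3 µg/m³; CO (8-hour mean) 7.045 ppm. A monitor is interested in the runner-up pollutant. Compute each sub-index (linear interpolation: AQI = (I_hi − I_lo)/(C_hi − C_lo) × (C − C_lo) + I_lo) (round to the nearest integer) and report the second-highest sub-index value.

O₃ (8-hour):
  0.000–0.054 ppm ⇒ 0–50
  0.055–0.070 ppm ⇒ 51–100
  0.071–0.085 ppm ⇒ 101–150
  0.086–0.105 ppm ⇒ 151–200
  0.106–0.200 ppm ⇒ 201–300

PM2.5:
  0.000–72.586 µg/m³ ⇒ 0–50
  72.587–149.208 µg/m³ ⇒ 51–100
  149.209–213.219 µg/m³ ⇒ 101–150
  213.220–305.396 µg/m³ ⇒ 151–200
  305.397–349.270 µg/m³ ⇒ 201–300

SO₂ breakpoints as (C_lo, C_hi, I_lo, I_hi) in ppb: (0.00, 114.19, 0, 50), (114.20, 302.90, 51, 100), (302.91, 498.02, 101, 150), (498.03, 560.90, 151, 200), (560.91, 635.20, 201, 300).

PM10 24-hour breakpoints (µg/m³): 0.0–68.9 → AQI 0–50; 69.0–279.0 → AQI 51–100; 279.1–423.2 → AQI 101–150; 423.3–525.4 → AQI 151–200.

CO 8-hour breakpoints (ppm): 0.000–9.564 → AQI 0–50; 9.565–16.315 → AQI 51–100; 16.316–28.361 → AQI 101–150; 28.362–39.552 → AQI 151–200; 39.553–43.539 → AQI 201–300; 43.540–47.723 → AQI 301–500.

238

O₃: 0.141 ∈ [0.106, 0.200] ↔ index [201, 300].
201 + (0.141−0.106)·(300−201)/(0.200−0.106) = 201 + 0.035·99/0.094 ≈ 237.86, so AQI = 238.
PM2.5: row 305.397–349.270 (AQI 201–300). (300−201)·(310.061−305.397)/(349.270−305.397) + 201 = 99·4.664/43.873 + 201 ≈ 211.52 → 212.
SO₂: row 560.91–635.20 (AQI 201–300). (300−201)·(609.12−560.91)/(635.20−560.91) + 201 = 99·48.21/74.29 + 201 ≈ 265.25 → 265.
PM10: row 69.0–279.0 (AQI 51–100). (100−51)·(106.3−69.0)/(279.0−69.0) + 51 = 49·37.3/210.0 + 51 ≈ 59.70 → 60.
CO: 7.045 ∈ [0.000, 9.564] ↔ index [0, 50].
0 + (7.045−0.000)·(50−0)/(9.564−0.000) = 0 + 7.045·50/9.564 ≈ 36.83, so AQI = 37.
Sub-indices: O₃→238, PM2.5→212, SO₂→265, PM10→60, CO→37. Ranked high→low: 265, 238, 212, 60, 37. Second-highest sub-index = 238.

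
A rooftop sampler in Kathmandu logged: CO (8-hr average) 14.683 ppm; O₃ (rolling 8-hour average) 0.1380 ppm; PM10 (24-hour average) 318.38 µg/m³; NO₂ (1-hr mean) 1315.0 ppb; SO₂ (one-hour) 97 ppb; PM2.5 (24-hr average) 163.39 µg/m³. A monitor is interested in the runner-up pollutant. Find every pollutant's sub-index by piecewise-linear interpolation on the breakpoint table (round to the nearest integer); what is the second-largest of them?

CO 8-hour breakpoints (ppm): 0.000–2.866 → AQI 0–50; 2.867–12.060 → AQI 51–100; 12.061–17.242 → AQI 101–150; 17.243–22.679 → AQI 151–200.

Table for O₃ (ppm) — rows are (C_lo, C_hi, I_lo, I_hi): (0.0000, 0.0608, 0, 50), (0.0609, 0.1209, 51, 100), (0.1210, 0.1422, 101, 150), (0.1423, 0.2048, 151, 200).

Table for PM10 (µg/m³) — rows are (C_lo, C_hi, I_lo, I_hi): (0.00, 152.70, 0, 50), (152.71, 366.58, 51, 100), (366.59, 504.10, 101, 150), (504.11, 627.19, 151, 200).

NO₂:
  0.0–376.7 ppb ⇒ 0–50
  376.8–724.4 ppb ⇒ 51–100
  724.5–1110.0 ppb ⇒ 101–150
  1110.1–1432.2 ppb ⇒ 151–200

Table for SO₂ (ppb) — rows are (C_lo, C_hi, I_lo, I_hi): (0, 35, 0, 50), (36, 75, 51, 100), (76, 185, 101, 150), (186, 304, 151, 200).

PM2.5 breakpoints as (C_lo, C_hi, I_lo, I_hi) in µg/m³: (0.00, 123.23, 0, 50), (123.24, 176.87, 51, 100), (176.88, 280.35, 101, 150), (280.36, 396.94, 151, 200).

CO 14.683: bracket 12.061–17.242 → index 101–150; slope 49/5.181, offset 2.622.
AQI = 101 + 49/5.181·2.622 ≈ 125.80 ⇒ 126.
O₃: 0.1380 ∈ [0.1210, 0.1422] ↔ index [101, 150].
101 + (0.1380−0.1210)·(150−101)/(0.1422−0.1210) = 101 + 0.0170·49/0.0212 ≈ 140.29, so AQI = 140.
PM10: 318.38 ∈ [152.71, 366.58] ↔ index [51, 100].
51 + (318.38−152.71)·(100−51)/(366.58−152.71) = 51 + 165.67·49/213.87 ≈ 88.96, so AQI = 89.
NO₂ 1315.0: bracket 1110.1–1432.2 → index 151–200; slope 49/322.1, offset 204.9.
AQI = 151 + 49/322.1·204.9 ≈ 182.17 ⇒ 182.
SO₂: row 76–185 (AQI 101–150). (150−101)·(97−76)/(185−76) + 101 = 49·21/109 + 101 ≈ 110.44 → 110.
PM2.5: 163.39 lies in 123.24–176.87, so I_lo=51, I_hi=100, C_lo=123.24, C_hi=176.87.
(100−51)/(176.87−123.24) × (163.39−123.24) + 51 = 49/53.63 × 40.15 + 51 ≈ 87.68 → 88.
Sub-indices: CO→126, O₃→140, PM10→89, NO₂→182, SO₂→110, PM2.5→88. Ranked high→low: 182, 140, 126, 110, 89, 88. Second-highest sub-index = 140.

140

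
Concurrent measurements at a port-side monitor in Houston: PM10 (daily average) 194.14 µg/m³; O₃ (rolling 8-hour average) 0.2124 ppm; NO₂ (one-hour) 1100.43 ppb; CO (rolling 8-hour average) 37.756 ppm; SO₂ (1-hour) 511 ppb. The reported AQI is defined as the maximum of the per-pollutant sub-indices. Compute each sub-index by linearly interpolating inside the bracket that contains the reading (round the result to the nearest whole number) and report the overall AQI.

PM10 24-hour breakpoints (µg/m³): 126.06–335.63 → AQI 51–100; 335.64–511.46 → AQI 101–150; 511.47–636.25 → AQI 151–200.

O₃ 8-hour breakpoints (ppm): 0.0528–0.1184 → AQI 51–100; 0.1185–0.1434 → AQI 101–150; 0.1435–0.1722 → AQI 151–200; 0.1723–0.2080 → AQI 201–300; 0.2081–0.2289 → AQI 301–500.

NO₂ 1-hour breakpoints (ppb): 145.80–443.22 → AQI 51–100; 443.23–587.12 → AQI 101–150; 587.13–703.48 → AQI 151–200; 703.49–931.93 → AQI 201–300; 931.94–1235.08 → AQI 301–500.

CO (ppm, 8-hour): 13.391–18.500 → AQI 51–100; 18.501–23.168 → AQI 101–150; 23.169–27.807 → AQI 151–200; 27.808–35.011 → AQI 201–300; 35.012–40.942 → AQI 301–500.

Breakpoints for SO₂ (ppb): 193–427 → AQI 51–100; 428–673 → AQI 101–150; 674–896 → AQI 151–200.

PM10: 194.14 ∈ [126.06, 335.63] ↔ index [51, 100].
51 + (194.14−126.06)·(100−51)/(335.63−126.06) = 51 + 68.08·49/209.57 ≈ 66.92, so AQI = 67.
O₃: row 0.2081–0.2289 (AQI 301–500). (500−301)·(0.2124−0.2081)/(0.2289−0.2081) + 301 = 199·0.0043/0.0208 + 301 ≈ 342.14 → 342.
NO₂ 1100.43: bracket 931.94–1235.08 → index 301–500; slope 199/303.14, offset 168.49.
AQI = 301 + 199/303.14·168.49 ≈ 411.61 ⇒ 412.
CO: row 35.012–40.942 (AQI 301–500). (500−301)·(37.756−35.012)/(40.942−35.012) + 301 = 199·2.744/5.930 + 301 ≈ 393.08 → 393.
SO₂ 511: bracket 428–673 → index 101–150; slope 49/245, offset 83.
AQI = 101 + 49/245·83 ≈ 117.60 ⇒ 118.
Sub-indices: PM10→67, O₃→342, NO₂→412, CO→393, SO₂→118. Overall AQI = max = 412; dominant pollutant is NO₂.

412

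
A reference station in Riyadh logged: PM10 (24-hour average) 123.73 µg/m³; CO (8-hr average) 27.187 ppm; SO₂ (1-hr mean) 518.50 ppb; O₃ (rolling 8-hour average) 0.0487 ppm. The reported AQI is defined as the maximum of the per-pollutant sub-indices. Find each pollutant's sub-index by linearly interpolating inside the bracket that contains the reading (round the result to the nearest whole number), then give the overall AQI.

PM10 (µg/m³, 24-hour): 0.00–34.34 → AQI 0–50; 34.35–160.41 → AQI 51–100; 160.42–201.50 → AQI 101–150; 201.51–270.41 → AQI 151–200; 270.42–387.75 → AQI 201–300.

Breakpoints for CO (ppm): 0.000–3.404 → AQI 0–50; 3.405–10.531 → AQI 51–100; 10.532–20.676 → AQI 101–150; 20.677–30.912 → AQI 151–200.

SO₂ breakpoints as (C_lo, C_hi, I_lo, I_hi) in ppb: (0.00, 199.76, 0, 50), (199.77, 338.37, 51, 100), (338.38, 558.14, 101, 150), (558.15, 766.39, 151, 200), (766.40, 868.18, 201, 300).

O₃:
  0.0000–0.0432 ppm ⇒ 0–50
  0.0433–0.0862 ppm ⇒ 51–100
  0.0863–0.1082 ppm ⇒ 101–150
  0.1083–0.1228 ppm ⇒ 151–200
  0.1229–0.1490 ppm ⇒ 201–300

182

PM10: 123.73 ∈ [34.35, 160.41] ↔ index [51, 100].
51 + (123.73−34.35)·(100−51)/(160.41−34.35) = 51 + 89.38·49/126.06 ≈ 85.74, so AQI = 86.
CO: 27.187 ∈ [20.677, 30.912] ↔ index [151, 200].
151 + (27.187−20.677)·(200−151)/(30.912−20.677) = 151 + 6.510·49/10.235 ≈ 182.17, so AQI = 182.
SO₂: 518.50 ∈ [338.38, 558.14] ↔ index [101, 150].
101 + (518.50−338.38)·(150−101)/(558.14−338.38) = 101 + 180.12·49/219.76 ≈ 141.16, so AQI = 141.
O₃: 0.0487 lies in 0.0433–0.0862, so I_lo=51, I_hi=100, C_lo=0.0433, C_hi=0.0862.
(100−51)/(0.0862−0.0433) × (0.0487−0.0433) + 51 = 49/0.0429 × 0.0054 + 51 ≈ 57.17 → 57.
Sub-indices: PM10→86, CO→182, SO₂→141, O₃→57. Overall AQI = max = 182; dominant pollutant is CO.
AQI 182: Unhealthy.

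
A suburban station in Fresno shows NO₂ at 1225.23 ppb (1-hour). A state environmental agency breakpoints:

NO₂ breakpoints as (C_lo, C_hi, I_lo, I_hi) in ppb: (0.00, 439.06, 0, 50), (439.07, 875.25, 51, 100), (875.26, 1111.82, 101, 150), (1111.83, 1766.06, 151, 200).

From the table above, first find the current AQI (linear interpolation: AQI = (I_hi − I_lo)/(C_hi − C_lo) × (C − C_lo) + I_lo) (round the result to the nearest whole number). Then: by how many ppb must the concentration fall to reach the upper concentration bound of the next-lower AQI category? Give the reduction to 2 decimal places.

113.41

NO₂: 1225.23 ∈ [1111.83, 1766.06] ↔ index [151, 200].
151 + (1225.23−1111.83)·(200−151)/(1766.06−1111.83) = 151 + 113.40·49/654.23 ≈ 159.49, so AQI = 159.
Current AQI 159 is in the Unhealthy range (151–200). The next-lower category tops out at AQI 150, whose upper concentration bound is 1111.82 ppb.
Reduction needed = 1225.23 − 1111.82 = 113.41 ppb.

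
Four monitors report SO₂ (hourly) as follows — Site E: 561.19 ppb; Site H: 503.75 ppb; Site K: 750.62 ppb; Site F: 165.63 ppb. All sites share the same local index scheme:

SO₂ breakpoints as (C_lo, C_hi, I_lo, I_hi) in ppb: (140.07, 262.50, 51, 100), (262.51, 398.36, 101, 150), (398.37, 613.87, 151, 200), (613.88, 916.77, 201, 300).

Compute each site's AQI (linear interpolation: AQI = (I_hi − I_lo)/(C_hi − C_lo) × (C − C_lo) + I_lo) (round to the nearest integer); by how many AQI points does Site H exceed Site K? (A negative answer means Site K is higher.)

Site E 561.19: bracket 398.37–613.87 → index 151–200; slope 49/215.50, offset 162.82.
AQI = 151 + 49/215.50·162.82 ≈ 188.02 ⇒ 188.
Site H 503.75: bracket 398.37–613.87 → index 151–200; slope 49/215.50, offset 105.38.
AQI = 151 + 49/215.50·105.38 ≈ 174.96 ⇒ 175.
Site K: 750.62 lies in 613.88–916.77, so I_lo=201, I_hi=300, C_lo=613.88, C_hi=916.77.
(300−201)/(916.77−613.88) × (750.62−613.88) + 201 = 99/302.89 × 136.74 + 201 ≈ 245.69 → 246.
Site F: row 140.07–262.50 (AQI 51–100). (100−51)·(165.63−140.07)/(262.50−140.07) + 51 = 49·25.56/122.43 + 51 ≈ 61.23 → 61.
AQIs: Site E=188, Site H=175, Site K=246, Site F=61. Site H (175) − Site K (246) = -71.

-71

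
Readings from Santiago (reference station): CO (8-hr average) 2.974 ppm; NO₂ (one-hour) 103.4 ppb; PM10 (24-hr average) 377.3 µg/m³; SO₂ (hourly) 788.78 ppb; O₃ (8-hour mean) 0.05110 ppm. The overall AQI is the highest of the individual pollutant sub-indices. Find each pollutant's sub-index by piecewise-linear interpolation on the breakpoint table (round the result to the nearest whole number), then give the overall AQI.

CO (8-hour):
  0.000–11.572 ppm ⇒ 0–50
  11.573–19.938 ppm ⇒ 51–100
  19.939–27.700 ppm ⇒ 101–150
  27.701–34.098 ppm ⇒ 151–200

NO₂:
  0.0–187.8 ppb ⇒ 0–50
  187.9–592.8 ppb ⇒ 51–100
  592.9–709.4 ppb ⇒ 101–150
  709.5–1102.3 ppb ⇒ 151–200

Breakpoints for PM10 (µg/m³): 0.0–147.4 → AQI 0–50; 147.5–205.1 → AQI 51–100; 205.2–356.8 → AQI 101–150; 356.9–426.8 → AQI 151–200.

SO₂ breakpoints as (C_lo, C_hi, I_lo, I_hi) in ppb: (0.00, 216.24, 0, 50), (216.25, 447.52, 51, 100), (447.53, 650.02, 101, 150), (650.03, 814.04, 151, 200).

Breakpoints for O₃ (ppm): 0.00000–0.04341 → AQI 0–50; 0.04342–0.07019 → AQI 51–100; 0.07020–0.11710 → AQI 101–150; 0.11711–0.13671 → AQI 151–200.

192

CO: row 0.000–11.572 (AQI 0–50). (50−0)·(2.974−0.000)/(11.572−0.000) + 0 = 50·2.974/11.572 + 0 ≈ 12.85 → 13.
NO₂: 103.4 lies in 0.0–187.8, so I_lo=0, I_hi=50, C_lo=0.0, C_hi=187.8.
(50−0)/(187.8−0.0) × (103.4−0.0) + 0 = 50/187.8 × 103.4 + 0 ≈ 27.53 → 28.
PM10: 377.3 lies in 356.9–426.8, so I_lo=151, I_hi=200, C_lo=356.9, C_hi=426.8.
(200−151)/(426.8−356.9) × (377.3−356.9) + 151 = 49/69.9 × 20.4 + 151 ≈ 165.30 → 165.
SO₂: 788.78 ∈ [650.03, 814.04] ↔ index [151, 200].
151 + (788.78−650.03)·(200−151)/(814.04−650.03) = 151 + 138.75·49/164.01 ≈ 192.45, so AQI = 192.
O₃: 0.05110 lies in 0.04342–0.07019, so I_lo=51, I_hi=100, C_lo=0.04342, C_hi=0.07019.
(100−51)/(0.07019−0.04342) × (0.05110−0.04342) + 51 = 49/0.02677 × 0.00768 + 51 ≈ 65.06 → 65.
Sub-indices: CO→13, NO₂→28, PM10→165, SO₂→192, O₃→65. Overall AQI = max = 192; dominant pollutant is SO₂.
AQI 192: Unhealthy.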